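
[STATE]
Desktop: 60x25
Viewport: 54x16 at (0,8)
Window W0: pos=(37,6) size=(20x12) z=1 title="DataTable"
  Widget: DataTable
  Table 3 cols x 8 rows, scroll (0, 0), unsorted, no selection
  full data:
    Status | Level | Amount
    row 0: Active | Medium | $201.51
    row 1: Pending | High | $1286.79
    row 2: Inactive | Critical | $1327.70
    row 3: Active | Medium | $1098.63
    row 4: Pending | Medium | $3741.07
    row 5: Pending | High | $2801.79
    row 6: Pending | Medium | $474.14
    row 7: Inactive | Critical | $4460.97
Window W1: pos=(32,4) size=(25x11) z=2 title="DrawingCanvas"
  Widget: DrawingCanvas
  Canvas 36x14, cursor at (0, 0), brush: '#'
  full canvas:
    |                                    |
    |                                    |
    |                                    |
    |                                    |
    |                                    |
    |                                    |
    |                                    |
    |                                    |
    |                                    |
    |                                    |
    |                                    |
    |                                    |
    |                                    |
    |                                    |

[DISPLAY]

                                ┃                     
                                ┃                     
                                ┃                     
                                ┃                     
                                ┃                     
                                ┃                     
                                ┗━━━━━━━━━━━━━━━━━━━━━
                                     ┃Pending │Medium 
                                     ┃Pending │High   
                                     ┗━━━━━━━━━━━━━━━━
                                                      
                                                      
                                                      
                                                      
                                                      
                                                      


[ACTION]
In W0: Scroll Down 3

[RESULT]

                                ┃                     
                                ┃                     
                                ┃                     
                                ┃                     
                                ┃                     
                                ┃                     
                                ┗━━━━━━━━━━━━━━━━━━━━━
                                     ┃Pending │Medium 
                                     ┃Inactive│Critica
                                     ┗━━━━━━━━━━━━━━━━
                                                      
                                                      
                                                      
                                                      
                                                      
                                                      


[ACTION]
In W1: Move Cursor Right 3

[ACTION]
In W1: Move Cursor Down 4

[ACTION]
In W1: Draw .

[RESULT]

                                ┃                     
                                ┃                     
                                ┃                     
                                ┃   .                 
                                ┃                     
                                ┃                     
                                ┗━━━━━━━━━━━━━━━━━━━━━
                                     ┃Pending │Medium 
                                     ┃Inactive│Critica
                                     ┗━━━━━━━━━━━━━━━━
                                                      
                                                      
                                                      
                                                      
                                                      
                                                      


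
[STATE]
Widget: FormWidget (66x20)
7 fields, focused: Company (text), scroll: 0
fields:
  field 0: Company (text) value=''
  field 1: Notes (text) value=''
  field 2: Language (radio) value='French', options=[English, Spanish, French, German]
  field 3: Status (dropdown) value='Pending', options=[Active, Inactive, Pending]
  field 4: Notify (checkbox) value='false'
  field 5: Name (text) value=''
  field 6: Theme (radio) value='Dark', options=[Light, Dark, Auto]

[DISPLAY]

> Company:    [                                                  ]
  Notes:      [                                                  ]
  Language:   ( ) English  ( ) Spanish  (●) French  ( ) German    
  Status:     [Pending                                          ▼]
  Notify:     [ ]                                                 
  Name:       [                                                  ]
  Theme:      ( ) Light  (●) Dark  ( ) Auto                       
                                                                  
                                                                  
                                                                  
                                                                  
                                                                  
                                                                  
                                                                  
                                                                  
                                                                  
                                                                  
                                                                  
                                                                  
                                                                  


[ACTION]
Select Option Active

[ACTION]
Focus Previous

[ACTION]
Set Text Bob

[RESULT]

  Company:    [                                                  ]
  Notes:      [                                                  ]
  Language:   ( ) English  ( ) Spanish  (●) French  ( ) German    
  Status:     [Pending                                          ▼]
  Notify:     [ ]                                                 
  Name:       [                                                  ]
> Theme:      ( ) Light  (●) Dark  ( ) Auto                       
                                                                  
                                                                  
                                                                  
                                                                  
                                                                  
                                                                  
                                                                  
                                                                  
                                                                  
                                                                  
                                                                  
                                                                  
                                                                  


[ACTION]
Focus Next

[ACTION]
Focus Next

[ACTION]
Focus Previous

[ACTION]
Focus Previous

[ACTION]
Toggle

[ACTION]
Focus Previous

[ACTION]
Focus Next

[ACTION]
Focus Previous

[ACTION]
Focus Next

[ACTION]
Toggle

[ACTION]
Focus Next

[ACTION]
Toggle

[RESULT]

> Company:    [                                                  ]
  Notes:      [                                                  ]
  Language:   ( ) English  ( ) Spanish  (●) French  ( ) German    
  Status:     [Pending                                          ▼]
  Notify:     [ ]                                                 
  Name:       [                                                  ]
  Theme:      ( ) Light  (●) Dark  ( ) Auto                       
                                                                  
                                                                  
                                                                  
                                                                  
                                                                  
                                                                  
                                                                  
                                                                  
                                                                  
                                                                  
                                                                  
                                                                  
                                                                  


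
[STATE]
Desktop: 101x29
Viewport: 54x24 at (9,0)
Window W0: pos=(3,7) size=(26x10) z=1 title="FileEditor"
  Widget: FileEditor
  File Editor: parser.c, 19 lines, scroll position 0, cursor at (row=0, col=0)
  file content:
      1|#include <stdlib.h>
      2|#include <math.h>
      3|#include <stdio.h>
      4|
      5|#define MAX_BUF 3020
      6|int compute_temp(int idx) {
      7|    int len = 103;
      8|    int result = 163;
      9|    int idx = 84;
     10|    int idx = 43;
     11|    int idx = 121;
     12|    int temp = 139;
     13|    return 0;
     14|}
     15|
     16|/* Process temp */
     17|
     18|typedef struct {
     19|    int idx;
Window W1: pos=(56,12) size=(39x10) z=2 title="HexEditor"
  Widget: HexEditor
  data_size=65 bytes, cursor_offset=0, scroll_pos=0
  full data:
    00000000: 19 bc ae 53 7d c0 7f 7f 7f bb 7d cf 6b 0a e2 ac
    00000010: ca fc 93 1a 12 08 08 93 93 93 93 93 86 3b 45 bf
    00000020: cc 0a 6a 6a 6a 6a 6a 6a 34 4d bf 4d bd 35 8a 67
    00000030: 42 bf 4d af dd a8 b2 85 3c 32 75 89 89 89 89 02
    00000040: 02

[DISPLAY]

                                                      
                                                      
                                                      
                                                      
                                                      
                                                      
                                                      
━━━━━━━━━━━━━━━━━━━┓                                  
Editor             ┃                                  
───────────────────┨                                  
ude <stdlib.h>    ▲┃                                  
ude <math.h>      █┃                                  
ude <stdio.h>     ░┃                           ┏━━━━━━
                  ░┃                           ┃ HexEd
ne MAX_BUF 3020   ░┃                           ┠──────
ompute_temp(int id▼┃                           ┃000000
━━━━━━━━━━━━━━━━━━━┛                           ┃000000
                                               ┃000000
                                               ┃000000
                                               ┃000000
                                               ┃      
                                               ┗━━━━━━
                                                      
                                                      


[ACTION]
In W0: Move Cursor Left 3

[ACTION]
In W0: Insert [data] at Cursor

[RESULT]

                                                      
                                                      
                                                      
                                                      
                                                      
                                                      
                                                      
━━━━━━━━━━━━━━━━━━━┓                                  
Editor             ┃                                  
───────────────────┨                                  
include <stdlib.h>▲┃                                  
ude <math.h>      █┃                                  
ude <stdio.h>     ░┃                           ┏━━━━━━
                  ░┃                           ┃ HexEd
ne MAX_BUF 3020   ░┃                           ┠──────
ompute_temp(int id▼┃                           ┃000000
━━━━━━━━━━━━━━━━━━━┛                           ┃000000
                                               ┃000000
                                               ┃000000
                                               ┃000000
                                               ┃      
                                               ┗━━━━━━
                                                      
                                                      


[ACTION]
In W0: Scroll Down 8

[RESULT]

                                                      
                                                      
                                                      
                                                      
                                                      
                                                      
                                                      
━━━━━━━━━━━━━━━━━━━┓                                  
Editor             ┃                                  
───────────────────┨                                  
nt idx = 84;      ▲┃                                  
nt idx = 43;      ░┃                                  
nt idx = 121;     ░┃                           ┏━━━━━━
nt temp = 139;    █┃                           ┃ HexEd
eturn 0;          ░┃                           ┠──────
                  ▼┃                           ┃000000
━━━━━━━━━━━━━━━━━━━┛                           ┃000000
                                               ┃000000
                                               ┃000000
                                               ┃000000
                                               ┃      
                                               ┗━━━━━━
                                                      
                                                      


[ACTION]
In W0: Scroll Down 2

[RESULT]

                                                      
                                                      
                                                      
                                                      
                                                      
                                                      
                                                      
━━━━━━━━━━━━━━━━━━━┓                                  
Editor             ┃                                  
───────────────────┨                                  
nt idx = 121;     ▲┃                                  
nt temp = 139;    ░┃                                  
eturn 0;          ░┃                           ┏━━━━━━
                  ░┃                           ┃ HexEd
                  █┃                           ┠──────
ocess temp */     ▼┃                           ┃000000
━━━━━━━━━━━━━━━━━━━┛                           ┃000000
                                               ┃000000
                                               ┃000000
                                               ┃000000
                                               ┃      
                                               ┗━━━━━━
                                                      
                                                      


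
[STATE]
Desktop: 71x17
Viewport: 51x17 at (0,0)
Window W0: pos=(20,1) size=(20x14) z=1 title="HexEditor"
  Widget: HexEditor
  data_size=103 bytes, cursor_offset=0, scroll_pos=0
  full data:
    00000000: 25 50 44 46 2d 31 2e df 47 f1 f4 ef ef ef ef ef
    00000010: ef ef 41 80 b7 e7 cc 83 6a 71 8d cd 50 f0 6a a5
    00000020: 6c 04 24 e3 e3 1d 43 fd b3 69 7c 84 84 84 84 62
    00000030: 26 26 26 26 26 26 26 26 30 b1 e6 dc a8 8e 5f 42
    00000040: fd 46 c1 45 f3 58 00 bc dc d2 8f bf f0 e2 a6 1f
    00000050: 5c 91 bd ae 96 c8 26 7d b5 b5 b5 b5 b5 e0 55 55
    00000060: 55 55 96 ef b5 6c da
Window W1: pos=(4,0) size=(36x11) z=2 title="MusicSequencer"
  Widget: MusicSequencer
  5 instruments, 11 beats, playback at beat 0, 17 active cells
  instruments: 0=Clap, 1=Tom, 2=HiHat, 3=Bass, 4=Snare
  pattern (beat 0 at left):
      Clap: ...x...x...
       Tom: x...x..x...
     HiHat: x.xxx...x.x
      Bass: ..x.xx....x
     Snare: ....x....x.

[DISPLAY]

    ┏━━━━━━━━━━━━━━━━━━━━━━━━━━━━━━━━━━┓           
    ┃ MusicSequencer                   ┃           
    ┠──────────────────────────────────┨           
    ┃      ▼1234567890                 ┃           
    ┃  Clap···█···█···                 ┃           
    ┃   Tom█···█··█···                 ┃           
    ┃ HiHat█·███···█·█                 ┃           
    ┃  Bass··█·██····█                 ┃           
    ┃ Snare····█····█·                 ┃           
    ┃                                  ┃           
    ┗━━━━━━━━━━━━━━━━━━━━━━━━━━━━━━━━━━┛           
                    ┃                  ┃           
                    ┃                  ┃           
                    ┃                  ┃           
                    ┗━━━━━━━━━━━━━━━━━━┛           
                                                   
                                                   


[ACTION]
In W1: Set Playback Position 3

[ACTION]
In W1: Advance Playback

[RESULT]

    ┏━━━━━━━━━━━━━━━━━━━━━━━━━━━━━━━━━━┓           
    ┃ MusicSequencer                   ┃           
    ┠──────────────────────────────────┨           
    ┃      0123▼567890                 ┃           
    ┃  Clap···█···█···                 ┃           
    ┃   Tom█···█··█···                 ┃           
    ┃ HiHat█·███···█·█                 ┃           
    ┃  Bass··█·██····█                 ┃           
    ┃ Snare····█····█·                 ┃           
    ┃                                  ┃           
    ┗━━━━━━━━━━━━━━━━━━━━━━━━━━━━━━━━━━┛           
                    ┃                  ┃           
                    ┃                  ┃           
                    ┃                  ┃           
                    ┗━━━━━━━━━━━━━━━━━━┛           
                                                   
                                                   


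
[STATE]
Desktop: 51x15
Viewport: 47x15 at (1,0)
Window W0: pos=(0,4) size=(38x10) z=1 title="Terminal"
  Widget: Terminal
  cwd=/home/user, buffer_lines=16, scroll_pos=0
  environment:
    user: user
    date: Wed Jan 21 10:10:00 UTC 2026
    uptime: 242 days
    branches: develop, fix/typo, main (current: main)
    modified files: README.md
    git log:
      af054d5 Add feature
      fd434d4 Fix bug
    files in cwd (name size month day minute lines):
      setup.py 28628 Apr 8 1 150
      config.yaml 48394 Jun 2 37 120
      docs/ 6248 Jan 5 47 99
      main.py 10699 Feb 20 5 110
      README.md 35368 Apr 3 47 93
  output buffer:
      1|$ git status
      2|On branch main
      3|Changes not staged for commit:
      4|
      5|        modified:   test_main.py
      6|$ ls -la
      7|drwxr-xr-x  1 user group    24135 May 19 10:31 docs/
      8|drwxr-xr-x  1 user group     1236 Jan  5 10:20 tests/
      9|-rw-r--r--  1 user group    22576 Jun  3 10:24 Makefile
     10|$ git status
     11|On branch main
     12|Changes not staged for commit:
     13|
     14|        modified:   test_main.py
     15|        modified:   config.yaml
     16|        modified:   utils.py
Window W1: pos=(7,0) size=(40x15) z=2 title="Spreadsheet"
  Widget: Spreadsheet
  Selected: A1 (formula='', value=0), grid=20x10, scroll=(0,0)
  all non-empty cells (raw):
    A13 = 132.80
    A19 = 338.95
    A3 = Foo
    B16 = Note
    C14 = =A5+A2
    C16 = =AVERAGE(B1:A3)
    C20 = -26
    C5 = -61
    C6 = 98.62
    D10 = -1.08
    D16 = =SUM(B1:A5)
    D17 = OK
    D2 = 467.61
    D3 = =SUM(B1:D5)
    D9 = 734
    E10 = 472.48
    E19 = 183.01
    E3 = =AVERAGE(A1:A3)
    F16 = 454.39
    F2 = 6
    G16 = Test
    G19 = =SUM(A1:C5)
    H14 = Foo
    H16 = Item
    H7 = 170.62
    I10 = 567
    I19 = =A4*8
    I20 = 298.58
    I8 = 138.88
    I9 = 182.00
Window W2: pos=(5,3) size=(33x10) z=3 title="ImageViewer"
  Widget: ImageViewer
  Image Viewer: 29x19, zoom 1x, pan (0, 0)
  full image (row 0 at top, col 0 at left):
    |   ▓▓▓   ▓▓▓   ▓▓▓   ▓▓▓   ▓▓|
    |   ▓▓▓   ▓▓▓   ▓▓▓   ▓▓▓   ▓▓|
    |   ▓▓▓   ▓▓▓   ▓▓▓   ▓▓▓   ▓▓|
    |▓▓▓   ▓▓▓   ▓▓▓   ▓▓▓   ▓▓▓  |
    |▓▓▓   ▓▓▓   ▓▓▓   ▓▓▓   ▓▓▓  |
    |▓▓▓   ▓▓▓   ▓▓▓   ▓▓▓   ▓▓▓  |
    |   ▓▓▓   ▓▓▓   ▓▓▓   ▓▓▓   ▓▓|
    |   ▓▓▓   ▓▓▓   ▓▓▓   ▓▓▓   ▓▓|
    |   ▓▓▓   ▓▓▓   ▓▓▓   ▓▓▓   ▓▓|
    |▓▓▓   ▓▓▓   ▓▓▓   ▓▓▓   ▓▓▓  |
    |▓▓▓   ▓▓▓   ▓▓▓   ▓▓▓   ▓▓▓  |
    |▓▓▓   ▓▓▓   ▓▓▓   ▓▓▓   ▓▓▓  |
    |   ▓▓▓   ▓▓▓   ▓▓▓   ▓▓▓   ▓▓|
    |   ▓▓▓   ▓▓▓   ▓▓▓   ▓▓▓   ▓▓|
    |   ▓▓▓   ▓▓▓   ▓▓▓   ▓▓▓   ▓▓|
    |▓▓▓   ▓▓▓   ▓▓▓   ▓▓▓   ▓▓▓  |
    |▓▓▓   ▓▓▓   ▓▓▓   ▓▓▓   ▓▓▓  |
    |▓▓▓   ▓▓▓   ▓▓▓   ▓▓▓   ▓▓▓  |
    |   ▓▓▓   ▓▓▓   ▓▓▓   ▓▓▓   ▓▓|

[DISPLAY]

      ┏━━━━━━━━━━━━━━━━━━━━━━━━━━━━━━━━━━━━━━┓ 
      ┃ Spreadsheet                          ┃ 
      ┠──────────────────────────────────────┨ 
    ┏━━━━━━━━━━━━━━━━━━━━━━━━━━━━━━━┓        ┃ 
━━━━┃ ImageViewer                   ┃ D      ┃ 
 Ter┠───────────────────────────────┨--------┃ 
────┃   ▓▓▓   ▓▓▓   ▓▓▓   ▓▓▓   ▓▓  ┃     0  ┃ 
$ gi┃   ▓▓▓   ▓▓▓   ▓▓▓   ▓▓▓   ▓▓  ┃467.61  ┃ 
On b┃   ▓▓▓   ▓▓▓   ▓▓▓   ▓▓▓   ▓▓  ┃IRC!    ┃ 
Chan┃▓▓▓   ▓▓▓   ▓▓▓   ▓▓▓   ▓▓▓    ┃     0  ┃ 
    ┃▓▓▓   ▓▓▓   ▓▓▓   ▓▓▓   ▓▓▓    ┃     0  ┃ 
    ┃▓▓▓   ▓▓▓   ▓▓▓   ▓▓▓   ▓▓▓    ┃     0  ┃ 
$ ls┗━━━━━━━━━━━━━━━━━━━━━━━━━━━━━━━┛     0  ┃ 
━━━━━━┃  8        0       0       0       0  ┃ 
      ┗━━━━━━━━━━━━━━━━━━━━━━━━━━━━━━━━━━━━━━┛ 


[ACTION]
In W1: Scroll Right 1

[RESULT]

      ┏━━━━━━━━━━━━━━━━━━━━━━━━━━━━━━━━━━━━━━┓ 
      ┃ Spreadsheet                          ┃ 
      ┠──────────────────────────────────────┨ 
    ┏━━━━━━━━━━━━━━━━━━━━━━━━━━━━━━━┓        ┃ 
━━━━┃ ImageViewer                   ┃ E      ┃ 
 Ter┠───────────────────────────────┨--------┃ 
────┃   ▓▓▓   ▓▓▓   ▓▓▓   ▓▓▓   ▓▓  ┃     0  ┃ 
$ gi┃   ▓▓▓   ▓▓▓   ▓▓▓   ▓▓▓   ▓▓  ┃     0  ┃ 
On b┃   ▓▓▓   ▓▓▓   ▓▓▓   ▓▓▓   ▓▓  ┃     0  ┃ 
Chan┃▓▓▓   ▓▓▓   ▓▓▓   ▓▓▓   ▓▓▓    ┃     0  ┃ 
    ┃▓▓▓   ▓▓▓   ▓▓▓   ▓▓▓   ▓▓▓    ┃     0  ┃ 
    ┃▓▓▓   ▓▓▓   ▓▓▓   ▓▓▓   ▓▓▓    ┃     0  ┃ 
$ ls┗━━━━━━━━━━━━━━━━━━━━━━━━━━━━━━━┛     0  ┃ 
━━━━━━┃  8        0       0       0       0  ┃ 
      ┗━━━━━━━━━━━━━━━━━━━━━━━━━━━━━━━━━━━━━━┛ 


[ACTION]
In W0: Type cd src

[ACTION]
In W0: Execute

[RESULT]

      ┏━━━━━━━━━━━━━━━━━━━━━━━━━━━━━━━━━━━━━━┓ 
      ┃ Spreadsheet                          ┃ 
      ┠──────────────────────────────────────┨ 
    ┏━━━━━━━━━━━━━━━━━━━━━━━━━━━━━━━┓        ┃ 
━━━━┃ ImageViewer                   ┃ E      ┃ 
 Ter┠───────────────────────────────┨--------┃ 
────┃   ▓▓▓   ▓▓▓   ▓▓▓   ▓▓▓   ▓▓  ┃     0  ┃ 
    ┃   ▓▓▓   ▓▓▓   ▓▓▓   ▓▓▓   ▓▓  ┃     0  ┃ 
    ┃   ▓▓▓   ▓▓▓   ▓▓▓   ▓▓▓   ▓▓  ┃     0  ┃ 
    ┃▓▓▓   ▓▓▓   ▓▓▓   ▓▓▓   ▓▓▓    ┃     0  ┃ 
$ cd┃▓▓▓   ▓▓▓   ▓▓▓   ▓▓▓   ▓▓▓    ┃     0  ┃ 
    ┃▓▓▓   ▓▓▓   ▓▓▓   ▓▓▓   ▓▓▓    ┃     0  ┃ 
$ █ ┗━━━━━━━━━━━━━━━━━━━━━━━━━━━━━━━┛     0  ┃ 
━━━━━━┃  8        0       0       0       0  ┃ 
      ┗━━━━━━━━━━━━━━━━━━━━━━━━━━━━━━━━━━━━━━┛ 


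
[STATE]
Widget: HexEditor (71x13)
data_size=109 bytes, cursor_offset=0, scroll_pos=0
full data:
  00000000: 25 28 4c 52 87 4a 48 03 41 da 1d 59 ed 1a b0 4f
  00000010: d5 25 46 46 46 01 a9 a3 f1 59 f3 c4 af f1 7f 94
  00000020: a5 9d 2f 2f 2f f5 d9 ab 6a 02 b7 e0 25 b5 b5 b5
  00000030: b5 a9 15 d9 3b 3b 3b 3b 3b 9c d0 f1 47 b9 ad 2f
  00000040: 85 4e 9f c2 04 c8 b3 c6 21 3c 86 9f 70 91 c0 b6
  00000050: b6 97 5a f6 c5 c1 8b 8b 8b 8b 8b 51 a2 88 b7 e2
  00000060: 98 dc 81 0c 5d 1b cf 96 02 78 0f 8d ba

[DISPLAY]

00000000  25 28 4c 52 87 4a 48 03  41 da 1d 59 ed 1a b0 4f  |%(LR.JH.A.
00000010  d5 25 46 46 46 01 a9 a3  f1 59 f3 c4 af f1 7f 94  |.%FFF....Y
00000020  a5 9d 2f 2f 2f f5 d9 ab  6a 02 b7 e0 25 b5 b5 b5  |..///...j.
00000030  b5 a9 15 d9 3b 3b 3b 3b  3b 9c d0 f1 47 b9 ad 2f  |....;;;;;.
00000040  85 4e 9f c2 04 c8 b3 c6  21 3c 86 9f 70 91 c0 b6  |.N......!<
00000050  b6 97 5a f6 c5 c1 8b 8b  8b 8b 8b 51 a2 88 b7 e2  |..Z.......
00000060  98 dc 81 0c 5d 1b cf 96  02 78 0f 8d ba           |....]....x
                                                                       
                                                                       
                                                                       
                                                                       
                                                                       
                                                                       


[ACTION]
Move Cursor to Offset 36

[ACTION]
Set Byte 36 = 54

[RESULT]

00000000  25 28 4c 52 87 4a 48 03  41 da 1d 59 ed 1a b0 4f  |%(LR.JH.A.
00000010  d5 25 46 46 46 01 a9 a3  f1 59 f3 c4 af f1 7f 94  |.%FFF....Y
00000020  a5 9d 2f 2f 54 f5 d9 ab  6a 02 b7 e0 25 b5 b5 b5  |..//T...j.
00000030  b5 a9 15 d9 3b 3b 3b 3b  3b 9c d0 f1 47 b9 ad 2f  |....;;;;;.
00000040  85 4e 9f c2 04 c8 b3 c6  21 3c 86 9f 70 91 c0 b6  |.N......!<
00000050  b6 97 5a f6 c5 c1 8b 8b  8b 8b 8b 51 a2 88 b7 e2  |..Z.......
00000060  98 dc 81 0c 5d 1b cf 96  02 78 0f 8d ba           |....]....x
                                                                       
                                                                       
                                                                       
                                                                       
                                                                       
                                                                       


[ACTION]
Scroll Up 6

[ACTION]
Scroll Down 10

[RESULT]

00000060  98 dc 81 0c 5d 1b cf 96  02 78 0f 8d ba           |....]....x
                                                                       
                                                                       
                                                                       
                                                                       
                                                                       
                                                                       
                                                                       
                                                                       
                                                                       
                                                                       
                                                                       
                                                                       


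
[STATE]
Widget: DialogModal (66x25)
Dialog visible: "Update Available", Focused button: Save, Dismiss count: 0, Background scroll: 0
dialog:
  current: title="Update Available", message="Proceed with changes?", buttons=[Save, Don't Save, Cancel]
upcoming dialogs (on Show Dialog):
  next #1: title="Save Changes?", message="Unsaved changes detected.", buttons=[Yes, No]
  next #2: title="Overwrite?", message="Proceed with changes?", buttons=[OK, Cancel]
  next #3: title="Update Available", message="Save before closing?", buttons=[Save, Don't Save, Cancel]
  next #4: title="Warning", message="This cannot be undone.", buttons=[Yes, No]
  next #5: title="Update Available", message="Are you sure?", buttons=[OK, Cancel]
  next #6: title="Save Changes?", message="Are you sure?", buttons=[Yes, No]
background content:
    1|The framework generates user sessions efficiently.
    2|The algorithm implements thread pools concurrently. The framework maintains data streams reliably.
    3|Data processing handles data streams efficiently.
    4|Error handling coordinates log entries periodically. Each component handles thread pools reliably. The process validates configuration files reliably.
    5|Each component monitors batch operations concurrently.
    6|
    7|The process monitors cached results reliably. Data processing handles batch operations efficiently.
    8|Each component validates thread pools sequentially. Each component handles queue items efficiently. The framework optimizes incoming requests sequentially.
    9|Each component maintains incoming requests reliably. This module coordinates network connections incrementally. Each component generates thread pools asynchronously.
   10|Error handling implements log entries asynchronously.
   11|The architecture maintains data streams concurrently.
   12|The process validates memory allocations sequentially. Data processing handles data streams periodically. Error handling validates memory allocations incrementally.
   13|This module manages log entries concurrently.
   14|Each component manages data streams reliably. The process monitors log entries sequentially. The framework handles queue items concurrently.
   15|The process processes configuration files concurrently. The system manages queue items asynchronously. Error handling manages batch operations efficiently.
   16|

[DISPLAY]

The framework generates user sessions efficiently.                
The algorithm implements thread pools concurrently. The framework 
Data processing handles data streams efficiently.                 
Error handling coordinates log entries periodically. Each componen
Each component monitors batch operations concurrently.            
                                                                  
The process monitors cached results reliably. Data processing hand
Each component validates thread pools sequentially. Each component
Each component maintains incoming requests reliably. This module c
Error handling implements log entries asynchronously.             
The architecture ┌──────────────────────────────┐tly.             
The process valid│       Update Available       │ally. Data proces
This module manag│    Proceed with changes?     │                 
Each component ma│ [Save]  Don't Save   Cancel  │ process monitors
The process proce└──────────────────────────────┘ently. The system
                                                                  
                                                                  
                                                                  
                                                                  
                                                                  
                                                                  
                                                                  
                                                                  
                                                                  
                                                                  


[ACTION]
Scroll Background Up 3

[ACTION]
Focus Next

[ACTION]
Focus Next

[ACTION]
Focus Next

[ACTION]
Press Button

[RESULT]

The framework generates user sessions efficiently.                
The algorithm implements thread pools concurrently. The framework 
Data processing handles data streams efficiently.                 
Error handling coordinates log entries periodically. Each componen
Each component monitors batch operations concurrently.            
                                                                  
The process monitors cached results reliably. Data processing hand
Each component validates thread pools sequentially. Each component
Each component maintains incoming requests reliably. This module c
Error handling implements log entries asynchronously.             
The architecture maintains data streams concurrently.             
The process validates memory allocations sequentially. Data proces
This module manages log entries concurrently.                     
Each component manages data streams reliably. The process monitors
The process processes configuration files concurrently. The system
                                                                  
                                                                  
                                                                  
                                                                  
                                                                  
                                                                  
                                                                  
                                                                  
                                                                  
                                                                  


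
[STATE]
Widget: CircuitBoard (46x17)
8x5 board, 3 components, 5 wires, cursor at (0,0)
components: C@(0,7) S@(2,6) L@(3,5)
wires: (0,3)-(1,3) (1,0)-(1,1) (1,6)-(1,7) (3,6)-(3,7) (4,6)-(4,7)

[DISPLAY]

   0 1 2 3 4 5 6 7                            
0  [.]          ·               C             
                │                             
1   · ─ ·       ·           · ─ ·             
                                              
2                           S                 
                                              
3                       L   · ─ ·             
                                              
4                           · ─ ·             
Cursor: (0,0)                                 
                                              
                                              
                                              
                                              
                                              
                                              


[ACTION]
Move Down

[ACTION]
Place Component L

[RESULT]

   0 1 2 3 4 5 6 7                            
0               ·               C             
                │                             
1  [L]─ ·       ·           · ─ ·             
                                              
2                           S                 
                                              
3                       L   · ─ ·             
                                              
4                           · ─ ·             
Cursor: (1,0)                                 
                                              
                                              
                                              
                                              
                                              
                                              


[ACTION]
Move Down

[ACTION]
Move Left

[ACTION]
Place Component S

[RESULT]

   0 1 2 3 4 5 6 7                            
0               ·               C             
                │                             
1   L ─ ·       ·           · ─ ·             
                                              
2  [S]                      S                 
                                              
3                       L   · ─ ·             
                                              
4                           · ─ ·             
Cursor: (2,0)                                 
                                              
                                              
                                              
                                              
                                              
                                              


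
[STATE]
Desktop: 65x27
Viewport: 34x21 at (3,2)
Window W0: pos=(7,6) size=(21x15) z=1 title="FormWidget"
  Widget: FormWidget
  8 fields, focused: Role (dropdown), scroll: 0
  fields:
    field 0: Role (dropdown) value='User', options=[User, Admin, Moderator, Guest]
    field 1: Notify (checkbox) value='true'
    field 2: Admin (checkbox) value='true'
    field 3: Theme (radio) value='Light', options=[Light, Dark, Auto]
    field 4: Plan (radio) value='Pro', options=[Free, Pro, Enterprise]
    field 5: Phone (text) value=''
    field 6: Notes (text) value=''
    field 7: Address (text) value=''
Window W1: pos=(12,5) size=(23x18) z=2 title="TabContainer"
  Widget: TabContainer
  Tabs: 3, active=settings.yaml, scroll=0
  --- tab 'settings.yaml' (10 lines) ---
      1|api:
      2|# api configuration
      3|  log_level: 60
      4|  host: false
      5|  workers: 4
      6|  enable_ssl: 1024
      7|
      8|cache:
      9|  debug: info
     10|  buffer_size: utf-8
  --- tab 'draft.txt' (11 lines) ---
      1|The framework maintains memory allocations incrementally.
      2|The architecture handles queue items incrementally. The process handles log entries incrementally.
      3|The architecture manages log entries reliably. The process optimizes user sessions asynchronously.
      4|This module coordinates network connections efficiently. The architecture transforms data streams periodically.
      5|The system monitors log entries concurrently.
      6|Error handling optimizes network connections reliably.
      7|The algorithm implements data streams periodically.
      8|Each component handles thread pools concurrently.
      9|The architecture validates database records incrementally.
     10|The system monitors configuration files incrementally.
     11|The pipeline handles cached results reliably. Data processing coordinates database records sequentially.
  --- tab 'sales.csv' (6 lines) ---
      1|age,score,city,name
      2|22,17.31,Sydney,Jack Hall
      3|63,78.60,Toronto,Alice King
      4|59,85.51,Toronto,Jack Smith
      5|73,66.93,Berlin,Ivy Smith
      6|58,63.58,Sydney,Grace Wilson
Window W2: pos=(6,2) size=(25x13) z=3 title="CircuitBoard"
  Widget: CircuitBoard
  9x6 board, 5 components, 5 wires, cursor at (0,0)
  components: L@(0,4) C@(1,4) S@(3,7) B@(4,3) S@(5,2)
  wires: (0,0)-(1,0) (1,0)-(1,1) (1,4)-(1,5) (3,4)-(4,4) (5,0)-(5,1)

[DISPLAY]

   ┏━━━━━━━━━━━━━━━━━━━━━━━┓      
   ┃ CircuitBoard          ┃      
   ┠───────────────────────┨      
   ┃   0 1 2 3 4 5 6 7 8   ┃━━━┓  
   ┃0  [.]              L  ┃   ┃  
   ┃    │                  ┃───┨  
   ┃1   · ─ ·           C ─┃raf┃  
   ┃                       ┃───┃  
   ┃2                      ┃   ┃  
   ┃                       ┃n  ┃  
   ┃3                   ·  ┃   ┃  
   ┃                    │  ┃   ┃  
   ┗━━━━━━━━━━━━━━━━━━━━━━━┛   ┃  
    ┃  No┃  enable_ssl: 1024   ┃  
    ┃  Ad┃                     ┃  
    ┃    ┃cache:               ┃  
    ┃    ┃  debug: info        ┃  
    ┃    ┃  buffer_size: utf-8 ┃  
    ┗━━━━┃                     ┃  
         ┃                     ┃  
         ┗━━━━━━━━━━━━━━━━━━━━━┛  


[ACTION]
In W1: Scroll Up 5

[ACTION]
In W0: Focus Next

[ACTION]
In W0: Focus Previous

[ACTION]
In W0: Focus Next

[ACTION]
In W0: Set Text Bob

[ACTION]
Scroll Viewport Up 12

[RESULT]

                                  
                                  
   ┏━━━━━━━━━━━━━━━━━━━━━━━┓      
   ┃ CircuitBoard          ┃      
   ┠───────────────────────┨      
   ┃   0 1 2 3 4 5 6 7 8   ┃━━━┓  
   ┃0  [.]              L  ┃   ┃  
   ┃    │                  ┃───┨  
   ┃1   · ─ ·           C ─┃raf┃  
   ┃                       ┃───┃  
   ┃2                      ┃   ┃  
   ┃                       ┃n  ┃  
   ┃3                   ·  ┃   ┃  
   ┃                    │  ┃   ┃  
   ┗━━━━━━━━━━━━━━━━━━━━━━━┛   ┃  
    ┃  No┃  enable_ssl: 1024   ┃  
    ┃  Ad┃                     ┃  
    ┃    ┃cache:               ┃  
    ┃    ┃  debug: info        ┃  
    ┃    ┃  buffer_size: utf-8 ┃  
    ┗━━━━┃                     ┃  
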